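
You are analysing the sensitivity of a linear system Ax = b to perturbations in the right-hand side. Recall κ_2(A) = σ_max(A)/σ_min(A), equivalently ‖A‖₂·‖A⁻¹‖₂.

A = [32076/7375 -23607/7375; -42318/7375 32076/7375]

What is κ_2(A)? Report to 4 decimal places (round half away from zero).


147.5000

M = AᵀA = [112787316/2175625 -84584412/2175625; -84584412/2175625 63446409/2175625]. tr(M)=7049349/87025, det(M)=26244/87025
eigenvalues of AᵀA: λ = (tr ± √(tr²−4·det))/2 = 81, 324/87025
so κ_2 = √(81 / (324/87025)) = 147.5000


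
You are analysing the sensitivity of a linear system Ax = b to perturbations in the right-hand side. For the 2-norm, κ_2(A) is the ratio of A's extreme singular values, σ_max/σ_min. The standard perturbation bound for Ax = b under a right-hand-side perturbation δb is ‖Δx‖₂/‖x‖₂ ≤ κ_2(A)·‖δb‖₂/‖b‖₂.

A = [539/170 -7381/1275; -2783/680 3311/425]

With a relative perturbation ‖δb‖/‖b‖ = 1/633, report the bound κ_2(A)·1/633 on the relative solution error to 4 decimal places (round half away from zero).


form AᵀA = [29161/1088 -102487/2040; -102487/2040 360338/3825] with trace 1742521/14400 and determinant 14641/14400
char-poly roots: 121 and 121/14400
σ_max=√121=11, σ_min=√(121/14400)=(11/120) → κ = 120.0000
worst-case relative error ≤ 120.0000 × 1/633 = 0.1896

0.1896


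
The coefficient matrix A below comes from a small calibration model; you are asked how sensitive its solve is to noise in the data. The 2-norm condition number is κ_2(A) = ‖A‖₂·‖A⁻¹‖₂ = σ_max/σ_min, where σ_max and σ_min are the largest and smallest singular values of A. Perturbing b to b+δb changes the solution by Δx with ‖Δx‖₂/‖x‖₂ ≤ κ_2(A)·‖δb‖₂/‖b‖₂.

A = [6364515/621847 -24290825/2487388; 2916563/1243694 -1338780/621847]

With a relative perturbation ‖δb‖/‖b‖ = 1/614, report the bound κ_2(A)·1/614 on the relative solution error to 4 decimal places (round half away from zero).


M = AᵀA = [101448271549/920151556 -96614272755/920151556; -96614272755/920151556 368067513025/3680606224]. tr(M)=920167181/4376464, det(M)=13140625/17505856
λ_max, λ_min = (920167181/4376464 ± √846650131517236761/19153437143296)/2 = 841/4, 15625/4376464
κ = σ_max/σ_min = (29/2)/(125/2092) = 242.6720
κ_2(A)·‖δb‖/‖b‖ = 0.3952

0.3952


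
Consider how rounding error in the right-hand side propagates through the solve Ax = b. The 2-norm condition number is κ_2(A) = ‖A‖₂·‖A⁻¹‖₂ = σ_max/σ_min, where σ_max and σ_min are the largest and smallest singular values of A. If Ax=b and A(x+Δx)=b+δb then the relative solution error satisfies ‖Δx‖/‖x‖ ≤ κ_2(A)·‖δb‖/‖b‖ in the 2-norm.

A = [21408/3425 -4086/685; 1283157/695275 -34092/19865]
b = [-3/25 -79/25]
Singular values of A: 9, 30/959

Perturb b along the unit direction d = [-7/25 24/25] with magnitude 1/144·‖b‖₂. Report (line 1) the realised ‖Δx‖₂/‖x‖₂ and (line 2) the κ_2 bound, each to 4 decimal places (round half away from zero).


largest singular value 9, smallest 30/959
κ_2(A) = 9 / (30/959) = 287.7000
bound on ‖Δx‖/‖x‖: κ·ε = 287.7000·1/144 = 1.9979
solve Ax = b  →  x = [-66.2184 -69.3682]
‖b‖ = 3.1623, ‖x‖ = 95.9001
re-solving with b+δb shifts x by Δx of norm 0.7020
relative error = 0.0073
so the bound overstates the realised error by a factor of ≈ 272.9364 (computed from the unrounded values)

0.0073
1.9979


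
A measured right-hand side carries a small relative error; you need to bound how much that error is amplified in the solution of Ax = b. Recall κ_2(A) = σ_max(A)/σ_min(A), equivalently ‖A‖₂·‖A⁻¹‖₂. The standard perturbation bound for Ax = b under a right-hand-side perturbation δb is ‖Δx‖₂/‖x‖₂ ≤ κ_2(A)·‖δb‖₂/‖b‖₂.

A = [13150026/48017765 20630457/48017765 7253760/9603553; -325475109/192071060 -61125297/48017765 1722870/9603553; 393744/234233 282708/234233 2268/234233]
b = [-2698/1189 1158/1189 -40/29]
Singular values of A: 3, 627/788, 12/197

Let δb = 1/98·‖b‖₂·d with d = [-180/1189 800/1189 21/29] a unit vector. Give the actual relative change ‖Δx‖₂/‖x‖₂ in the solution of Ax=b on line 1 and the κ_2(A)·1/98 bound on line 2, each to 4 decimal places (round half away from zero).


0.1822
0.5026

from the listed singular values, σ₁ = 3, σ_n = 12/197
condition number: 3 ÷ (12/197) = 49.2500
perturbation bound = 49.2500·1/98 = 0.5026
solve Ax = b  →  x = [-0.2023 -0.8414 -2.4523]
2-norm of b is 2.8284; of x, 2.6005
Δx = A⁻¹·δb where δb = 1/98·2.8284·d; ‖Δx‖ = 0.4738
relative error = 0.1822
realised/bound (from unrounded values) ≈ 0.3626


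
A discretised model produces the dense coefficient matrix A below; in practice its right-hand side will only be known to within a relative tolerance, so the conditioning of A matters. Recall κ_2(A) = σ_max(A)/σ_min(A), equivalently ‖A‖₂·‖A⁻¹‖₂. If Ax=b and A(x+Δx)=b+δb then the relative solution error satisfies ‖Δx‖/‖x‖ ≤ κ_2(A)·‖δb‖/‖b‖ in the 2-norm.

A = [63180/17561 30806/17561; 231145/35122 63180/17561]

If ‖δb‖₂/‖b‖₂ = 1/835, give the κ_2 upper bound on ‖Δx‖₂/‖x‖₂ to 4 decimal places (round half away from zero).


M = AᵀA = [240120625/4268356 32000670/1067089; 32000670/1067089 17095924/1067089]. tr(M)=308504321/4268356, det(M)=2088025/1067089
λ_max, λ_min = (308504321/4268356 ± √95032317131080641/18218862942736)/2 = 289/4, 28900/1067089
σ_max=√(289/4)=(17/2), σ_min=√(28900/1067089)=(170/1033) → κ = 51.6500
perturbation bound = 51.6500·1/835 = 0.0619

0.0619


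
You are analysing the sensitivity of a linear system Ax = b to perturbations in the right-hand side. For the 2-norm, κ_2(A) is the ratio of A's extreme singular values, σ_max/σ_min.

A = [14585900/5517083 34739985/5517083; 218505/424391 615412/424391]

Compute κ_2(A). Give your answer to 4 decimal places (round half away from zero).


M = AᵀA = [131360671225/18107200969 314955073440/18107200969; 314955073440/18107200969 756021566881/18107200969]. tr(M)=5250782474/107143201, det(M)=37515625/107143201
eigenvalues of AᵀA: λ = (tr ± √(tr²−4·det))/2 = 49, 765625/107143201
so κ_2 = √(49 / (765625/107143201)) = 82.8080

82.8080


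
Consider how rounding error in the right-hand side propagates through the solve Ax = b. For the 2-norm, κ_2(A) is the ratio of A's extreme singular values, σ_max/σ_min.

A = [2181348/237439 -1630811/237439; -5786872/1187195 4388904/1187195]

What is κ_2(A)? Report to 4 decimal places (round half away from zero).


349.1750

AᵀA = [527490882256/4876927225 -395613091692/4876927225; -395613091692/4876927225 296716578769/4876927225]; tr = 32968298441/195077089, det = 45697600/195077089
λ_max, λ_min = (32968298441/195077089 ± √1086873043875713884881/38055070652713921)/2 = 169, 270400/195077089
so κ_2 = √(169 / (270400/195077089)) = 349.1750


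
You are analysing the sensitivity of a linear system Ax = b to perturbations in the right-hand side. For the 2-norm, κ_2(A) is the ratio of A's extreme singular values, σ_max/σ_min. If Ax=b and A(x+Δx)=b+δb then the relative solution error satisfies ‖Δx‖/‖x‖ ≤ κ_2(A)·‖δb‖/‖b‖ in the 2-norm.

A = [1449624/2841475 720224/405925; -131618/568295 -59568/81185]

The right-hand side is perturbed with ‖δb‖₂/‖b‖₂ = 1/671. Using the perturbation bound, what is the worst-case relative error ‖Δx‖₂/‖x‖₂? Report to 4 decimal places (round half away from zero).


AᵀA = [14996995204/47775030625 7337630304/6825004375; 7337630304/6825004375 3594267904/975000625]; tr = 305785796/76440049, det = 102400/76440049
char-poly roots: 4 and 25600/76440049
so κ_2 = √(4 / (25600/76440049)) = 109.2875
κ_2(A)·‖δb‖/‖b‖ = 0.1629

0.1629


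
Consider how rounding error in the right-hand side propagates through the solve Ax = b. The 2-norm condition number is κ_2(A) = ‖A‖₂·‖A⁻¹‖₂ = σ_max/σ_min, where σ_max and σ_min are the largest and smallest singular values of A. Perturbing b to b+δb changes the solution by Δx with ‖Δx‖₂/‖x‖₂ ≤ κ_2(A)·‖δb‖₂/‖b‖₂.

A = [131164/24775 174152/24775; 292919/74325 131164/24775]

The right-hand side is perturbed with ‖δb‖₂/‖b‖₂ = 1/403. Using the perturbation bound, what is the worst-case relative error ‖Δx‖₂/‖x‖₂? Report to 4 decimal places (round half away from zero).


form AᵀA = [1925099957/44193645 855582772/14731215; 855582772/14731215 380263312/4910405] with trace 1069493953/8838729 and determinant 937024/8838729
solving λ² − 1069493953/8838729·λ + 937024/8838729 = 0 gives λ = 121, 7744/8838729
κ_2(A) = √(λ_max/λ_min) = √(121 / (7744/8838729)) = 371.6250
κ_2(A)·‖δb‖/‖b‖ = 0.9221

0.9221


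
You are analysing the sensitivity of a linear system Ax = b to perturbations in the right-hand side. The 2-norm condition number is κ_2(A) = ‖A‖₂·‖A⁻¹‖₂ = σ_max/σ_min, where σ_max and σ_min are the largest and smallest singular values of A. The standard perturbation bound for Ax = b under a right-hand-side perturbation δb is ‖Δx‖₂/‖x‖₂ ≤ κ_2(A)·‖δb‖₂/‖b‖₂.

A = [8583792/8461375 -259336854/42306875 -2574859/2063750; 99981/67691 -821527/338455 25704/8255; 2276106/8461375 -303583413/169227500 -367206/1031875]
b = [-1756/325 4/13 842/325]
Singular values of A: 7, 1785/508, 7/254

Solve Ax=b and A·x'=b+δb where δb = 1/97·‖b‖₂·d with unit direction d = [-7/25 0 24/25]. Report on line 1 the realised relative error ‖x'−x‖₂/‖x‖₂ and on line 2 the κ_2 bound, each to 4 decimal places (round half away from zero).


σ_max = 7, σ_min = 7/254
κ = σ_max/σ_min = 7/(7/254) = 254.0000
perturbation bound = 254.0000·1/97 = 2.6186
solve Ax = b  →  x = [-135.9086 -29.9937 41.1864]
‖b‖₂ = 6.0000 and ‖x‖₂ = 145.1451
Δx = A⁻¹·δb where δb = 1/97·6.0000·d; ‖Δx‖ = 2.2445
realised ‖Δx‖/‖x‖ = 0.0155
tightness: 0.0155 against a bound of 2.6186 (unrounded ratio ≈ 0.0059)

0.0155
2.6186


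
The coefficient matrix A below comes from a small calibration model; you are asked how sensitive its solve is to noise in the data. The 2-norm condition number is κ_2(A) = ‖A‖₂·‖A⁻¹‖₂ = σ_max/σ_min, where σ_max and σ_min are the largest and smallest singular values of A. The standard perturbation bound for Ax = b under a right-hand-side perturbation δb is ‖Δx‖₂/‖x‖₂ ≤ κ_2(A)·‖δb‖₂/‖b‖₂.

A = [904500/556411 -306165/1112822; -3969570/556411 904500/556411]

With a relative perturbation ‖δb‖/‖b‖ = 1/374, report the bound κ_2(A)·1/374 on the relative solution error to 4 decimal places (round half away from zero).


form AᵀA = [9860562900/184172041 -2218286250/184172041; -2218286250/184172041 2002509225/736688164] with trace 24654825/438244 and determinant 50625/109561
λ_max, λ_min = (24654825/438244 ± √607505418140625/192057803536)/2 = 225/4, 900/109561
κ_2(A) = √(λ_max/λ_min) = √((225/4) / (900/109561)) = 82.7500
bound on ‖Δx‖/‖x‖: κ·ε = 82.7500·1/374 = 0.2213

0.2213


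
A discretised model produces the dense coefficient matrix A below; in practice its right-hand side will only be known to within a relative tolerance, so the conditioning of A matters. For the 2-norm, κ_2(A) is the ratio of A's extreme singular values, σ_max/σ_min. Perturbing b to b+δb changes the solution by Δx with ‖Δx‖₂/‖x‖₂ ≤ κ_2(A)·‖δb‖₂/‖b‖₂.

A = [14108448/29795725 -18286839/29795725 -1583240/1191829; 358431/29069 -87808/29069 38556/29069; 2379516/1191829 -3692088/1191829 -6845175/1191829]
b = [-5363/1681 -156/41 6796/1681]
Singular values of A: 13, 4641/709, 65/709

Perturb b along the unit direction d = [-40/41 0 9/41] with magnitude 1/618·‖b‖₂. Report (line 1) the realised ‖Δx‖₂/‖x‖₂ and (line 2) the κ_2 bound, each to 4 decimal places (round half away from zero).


0.0026
0.2294

σ_max = 13, σ_min = 65/709
κ = σ_max/σ_min = 13/(65/709) = 141.8000
bound on ‖Δx‖/‖x‖: κ·ε = 141.8000·1/618 = 0.2294
solve Ax = b  →  x = [-11.5642 -38.8246 16.2170]
2-norm of b is 6.4031; of x, 43.6357
δb = ε·‖b‖·d = [-0.0101 0.0000 0.0023]; solving A·Δx = δb gives ‖Δx‖ = 0.1130
relative error = 0.0026
tightness: 0.0026 against a bound of 0.2294 (unrounded ratio ≈ 0.0113)


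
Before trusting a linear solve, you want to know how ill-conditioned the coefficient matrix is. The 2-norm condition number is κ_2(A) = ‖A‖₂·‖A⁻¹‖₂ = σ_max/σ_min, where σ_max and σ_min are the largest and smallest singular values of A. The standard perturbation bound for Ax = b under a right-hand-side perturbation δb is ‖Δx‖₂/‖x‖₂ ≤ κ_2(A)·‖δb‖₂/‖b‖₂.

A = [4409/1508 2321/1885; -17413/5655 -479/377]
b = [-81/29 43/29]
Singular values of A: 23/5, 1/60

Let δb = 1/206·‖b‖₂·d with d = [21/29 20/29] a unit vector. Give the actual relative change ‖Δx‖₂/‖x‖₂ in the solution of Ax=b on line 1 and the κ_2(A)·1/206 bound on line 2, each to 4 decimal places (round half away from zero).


0.0153
1.3398

largest singular value 23/5, smallest 1/60
κ = σ_max/σ_min = (23/5)/(1/60) = 276.0000
worst-case relative error ≤ 276.0000 × 1/206 = 1.3398
solve Ax = b  →  x = [22.4749 -55.6355]
2-norm of b is 3.1623; of x, 60.0035
Δx = A⁻¹·δb where δb = 1/206·3.1623·d; ‖Δx‖ = 0.9211
relative error = 0.0153
so the bound overstates the realised error by a factor of ≈ 87.2840 (computed from the unrounded values)


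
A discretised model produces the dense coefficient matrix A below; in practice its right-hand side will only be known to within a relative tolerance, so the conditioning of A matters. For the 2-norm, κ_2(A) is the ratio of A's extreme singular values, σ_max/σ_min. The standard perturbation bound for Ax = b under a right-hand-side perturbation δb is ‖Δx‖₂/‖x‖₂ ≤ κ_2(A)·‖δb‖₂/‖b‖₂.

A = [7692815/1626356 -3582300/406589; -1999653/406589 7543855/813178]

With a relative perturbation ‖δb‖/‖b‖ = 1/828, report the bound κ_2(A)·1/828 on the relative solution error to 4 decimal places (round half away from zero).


form AᵀA = [123157196550769/2645033838736 -28864077869565/330629229842; -28864077869565/330629229842 108241241421025/661258459684] with trace 1924298139221/9152366224 and determinant 11051265625/36609464896
λ_max, λ_min = (1924298139221/9152366224 ± √3702822183379164396236841/83765807498216018176)/2 = 841/4, 13140625/9152366224
σ_max=√(841/4)=(29/2), σ_min=√(13140625/9152366224)=(3625/95668) → κ = 382.6720
perturbation bound = 382.6720·1/828 = 0.4622

0.4622


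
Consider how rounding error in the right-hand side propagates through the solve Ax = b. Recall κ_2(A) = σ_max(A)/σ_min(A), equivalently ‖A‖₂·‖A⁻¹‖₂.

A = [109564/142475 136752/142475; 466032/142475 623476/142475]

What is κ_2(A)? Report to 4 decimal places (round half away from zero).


form AᵀA = [27268304/2415125 36352512/2415125; 36352512/2415125 48473936/2415125] with trace 15148448/483025 and determinant 614656/12075625
λ_max, λ_min = (15148448/483025 ± √9177118949376/9332526025)/2 = 784/25, 784/483025
so κ_2 = √((784/25) / (784/483025)) = 139.0000

139.0000


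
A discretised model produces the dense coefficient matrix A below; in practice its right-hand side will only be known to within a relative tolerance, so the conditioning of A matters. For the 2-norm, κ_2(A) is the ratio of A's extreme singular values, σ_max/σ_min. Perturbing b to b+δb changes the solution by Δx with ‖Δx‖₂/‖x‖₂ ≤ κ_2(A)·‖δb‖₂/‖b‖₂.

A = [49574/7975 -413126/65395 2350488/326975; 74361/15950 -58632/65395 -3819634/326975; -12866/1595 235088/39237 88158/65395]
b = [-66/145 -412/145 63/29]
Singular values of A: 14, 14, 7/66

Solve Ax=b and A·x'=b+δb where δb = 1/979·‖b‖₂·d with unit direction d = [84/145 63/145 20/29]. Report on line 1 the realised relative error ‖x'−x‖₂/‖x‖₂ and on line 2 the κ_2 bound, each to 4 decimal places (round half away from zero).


0.1348
0.1348

σ_max = 14, σ_min = 7/66
κ = σ_max/σ_min = 14/(7/66) = 132.0000
perturbation bound = 132.0000·1/979 = 0.1348
solve Ax = b  →  x = [-0.1714 0.0941 0.1676]
‖b‖₂ = 3.6056 and ‖x‖₂ = 0.2575
with δb = [0.0021 0.0016 0.0025], A·Δx = δb → ‖Δx‖ = 0.0347
realised ‖Δx‖/‖x‖ = 0.1348
tightness: 0.1348 against a bound of 0.1348; the bound is attained (ratio 1)


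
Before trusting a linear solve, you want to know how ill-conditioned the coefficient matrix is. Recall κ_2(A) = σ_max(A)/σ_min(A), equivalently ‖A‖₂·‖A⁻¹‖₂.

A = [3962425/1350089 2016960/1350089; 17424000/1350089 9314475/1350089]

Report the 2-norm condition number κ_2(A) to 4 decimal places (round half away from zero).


M = AᵀA = [189944430625/1084319041 101301288000/1084319041; 101301288000/1084319041 54031869225/1084319041]. tr(M)=844208650/3751969, det(M)=3515625/3751969
λ_max, λ_min = (844208650/3751969 ± √712635482670760000/14077271376961)/2 = 225, 15625/3751969
κ = σ_max/σ_min = 15/(125/1937) = 232.4400

232.4400


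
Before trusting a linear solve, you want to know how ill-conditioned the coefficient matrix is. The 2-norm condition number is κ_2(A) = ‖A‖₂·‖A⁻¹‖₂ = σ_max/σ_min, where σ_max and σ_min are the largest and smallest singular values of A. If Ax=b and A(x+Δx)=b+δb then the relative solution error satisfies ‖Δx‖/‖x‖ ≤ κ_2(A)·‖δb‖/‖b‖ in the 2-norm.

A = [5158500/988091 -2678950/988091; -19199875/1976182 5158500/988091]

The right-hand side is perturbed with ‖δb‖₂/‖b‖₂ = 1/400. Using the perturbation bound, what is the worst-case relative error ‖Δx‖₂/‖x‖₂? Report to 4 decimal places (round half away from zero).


0.4274

M = AᵀA = [1643860515625/13513132516 -219171768750/3378283129; -219171768750/3378283129 116909672500/3378283129]. tr(M)=7306225625/46758244, det(M)=9765625/11689561
char-poly roots: 625/4 and 62500/11689561
κ_2(A) = √(λ_max/λ_min) = √((625/4) / (62500/11689561)) = 170.9500
κ_2(A)·‖δb‖/‖b‖ = 0.4274


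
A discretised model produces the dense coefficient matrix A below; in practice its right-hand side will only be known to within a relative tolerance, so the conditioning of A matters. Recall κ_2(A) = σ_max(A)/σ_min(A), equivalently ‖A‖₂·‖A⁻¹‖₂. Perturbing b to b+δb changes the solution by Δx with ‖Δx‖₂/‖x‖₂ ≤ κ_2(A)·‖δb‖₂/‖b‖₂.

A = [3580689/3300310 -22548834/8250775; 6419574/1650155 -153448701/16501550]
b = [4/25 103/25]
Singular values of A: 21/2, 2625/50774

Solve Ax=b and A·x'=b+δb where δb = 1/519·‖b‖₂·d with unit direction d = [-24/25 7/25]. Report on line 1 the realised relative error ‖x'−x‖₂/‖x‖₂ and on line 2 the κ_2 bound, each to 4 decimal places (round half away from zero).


0.0079
0.3913

from the listed singular values, σ₁ = 21/2, σ_n = 2625/50774
condition number: (21/2) ÷ (2625/50774) = 203.0960
bound on ‖Δx‖/‖x‖: κ·ε = 203.0960·1/519 = 0.3913
solve Ax = b  →  x = [18.0011 7.0878]
‖b‖₂ = 4.1231 and ‖x‖₂ = 19.3462
with δb = [-0.0076 0.0022], A·Δx = δb → ‖Δx‖ = 0.1537
relative error = 0.0079
so the bound overstates the realised error by a factor of ≈ 49.2676 (computed from the unrounded values)


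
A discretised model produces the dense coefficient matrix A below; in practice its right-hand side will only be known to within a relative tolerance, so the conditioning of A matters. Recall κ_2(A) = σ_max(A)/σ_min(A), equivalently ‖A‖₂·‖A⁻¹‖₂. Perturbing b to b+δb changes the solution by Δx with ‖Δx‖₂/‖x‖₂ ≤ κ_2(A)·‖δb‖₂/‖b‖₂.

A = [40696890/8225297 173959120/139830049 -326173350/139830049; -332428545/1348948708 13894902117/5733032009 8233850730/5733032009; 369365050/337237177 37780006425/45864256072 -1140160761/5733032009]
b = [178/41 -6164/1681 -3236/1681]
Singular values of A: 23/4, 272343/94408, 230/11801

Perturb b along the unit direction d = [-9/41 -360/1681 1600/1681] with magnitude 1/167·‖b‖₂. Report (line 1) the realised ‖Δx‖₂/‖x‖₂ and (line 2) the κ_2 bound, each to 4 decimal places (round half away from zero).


σ_max = 23/4, σ_min = 230/11801
κ = σ_max/σ_min = (23/4)/(230/11801) = 295.0250
κ_2(A)·‖δb‖/‖b‖ = 1.7666
solve Ax = b  →  x = [-47.6767 41.5399 -80.8338]
‖b‖ = 6.0000, ‖x‖ = 102.6291
Δx = A⁻¹·δb where δb = 1/167·6.0000·d; ‖Δx‖ = 1.8434
relative error = 0.0180
tightness: 0.0180 against a bound of 1.7666 (unrounded ratio ≈ 0.0102)

0.0180
1.7666


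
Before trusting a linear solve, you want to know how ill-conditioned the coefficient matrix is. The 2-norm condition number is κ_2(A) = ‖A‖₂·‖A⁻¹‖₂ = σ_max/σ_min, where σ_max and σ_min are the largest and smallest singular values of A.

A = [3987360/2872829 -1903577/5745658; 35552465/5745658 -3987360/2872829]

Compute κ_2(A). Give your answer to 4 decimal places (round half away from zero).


AᵀA = [789752484625/19638659044 -44423177760/4909664761; -44423177760/4909664761 39987962209/19638659044]; tr = 246799657/5841362, det = 714025/46730896
eigenvalues of AᵀA: λ = (tr ± √(tr²−4·det))/2 = 169/4, 4225/11682724
so κ_2 = √((169/4) / (4225/11682724)) = 341.8000

341.8000


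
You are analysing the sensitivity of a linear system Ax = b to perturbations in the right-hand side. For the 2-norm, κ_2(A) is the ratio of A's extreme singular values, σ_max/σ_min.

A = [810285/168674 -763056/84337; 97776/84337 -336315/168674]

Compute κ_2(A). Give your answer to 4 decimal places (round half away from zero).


M = AᵀA = [413326809/16924996 -193687200/4231249; -193687200/4231249 1452781449/16924996]. tr(M)=3228561/29282, det(M)=194481/234256
eigenvalues of AᵀA: λ = (tr ± √(tr²−4·det))/2 = 441/4, 441/58564
κ = σ_max/σ_min = (21/2)/(21/242) = 121.0000

121.0000


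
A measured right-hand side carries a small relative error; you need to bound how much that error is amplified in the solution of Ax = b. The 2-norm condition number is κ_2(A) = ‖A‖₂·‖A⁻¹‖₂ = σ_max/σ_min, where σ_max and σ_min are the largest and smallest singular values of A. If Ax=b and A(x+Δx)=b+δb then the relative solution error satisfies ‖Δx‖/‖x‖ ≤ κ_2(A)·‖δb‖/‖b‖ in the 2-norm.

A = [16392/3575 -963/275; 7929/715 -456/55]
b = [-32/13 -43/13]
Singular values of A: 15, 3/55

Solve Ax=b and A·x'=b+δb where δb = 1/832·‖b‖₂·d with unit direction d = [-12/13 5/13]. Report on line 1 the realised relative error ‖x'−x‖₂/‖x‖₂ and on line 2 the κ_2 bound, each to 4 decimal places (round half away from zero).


σ_max = 15, σ_min = 3/55
κ_2(A) = 15 / (3/55) = 275.0000
bound on ‖Δx‖/‖x‖: κ·ε = 275.0000·1/832 = 0.3305
solve Ax = b  →  x = [10.7867 14.8267]
‖b‖ = 4.1231, ‖x‖ = 18.3353
with δb = [-0.0046 0.0019], A·Δx = δb → ‖Δx‖ = 0.0909
realised ‖Δx‖/‖x‖ = 0.0050
realised/bound (from unrounded values) ≈ 0.0150

0.0050
0.3305


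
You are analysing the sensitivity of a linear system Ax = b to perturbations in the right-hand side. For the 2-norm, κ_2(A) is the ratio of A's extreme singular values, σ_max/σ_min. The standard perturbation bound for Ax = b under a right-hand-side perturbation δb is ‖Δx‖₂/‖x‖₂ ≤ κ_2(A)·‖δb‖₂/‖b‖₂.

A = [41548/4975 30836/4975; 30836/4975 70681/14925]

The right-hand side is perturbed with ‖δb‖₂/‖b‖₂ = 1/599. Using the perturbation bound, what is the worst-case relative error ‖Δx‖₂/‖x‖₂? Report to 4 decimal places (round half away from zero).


form AᵀA = [107083808/990025 240921668/2970075; 240921668/2970075 542141353/8910225] with trace 60235825/356409 and determinant 456976/356409
char-poly roots: 169 and 2704/356409
κ_2(A) = √(λ_max/λ_min) = √(169 / (2704/356409)) = 149.2500
worst-case relative error ≤ 149.2500 × 1/599 = 0.2492

0.2492


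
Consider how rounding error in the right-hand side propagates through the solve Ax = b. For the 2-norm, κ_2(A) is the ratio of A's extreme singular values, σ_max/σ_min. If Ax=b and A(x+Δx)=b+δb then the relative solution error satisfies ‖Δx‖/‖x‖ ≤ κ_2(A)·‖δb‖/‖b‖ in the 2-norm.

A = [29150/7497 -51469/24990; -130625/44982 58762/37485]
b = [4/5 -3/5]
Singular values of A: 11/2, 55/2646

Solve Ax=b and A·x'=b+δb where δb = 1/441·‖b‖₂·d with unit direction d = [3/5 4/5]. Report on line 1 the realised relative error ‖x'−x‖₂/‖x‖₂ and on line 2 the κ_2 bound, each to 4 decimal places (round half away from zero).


0.6000
0.6000

σ_max = 11/2, σ_min = 55/2646
κ = σ_max/σ_min = (11/2)/(55/2646) = 264.6000
κ_2(A)·‖δb‖/‖b‖ = 0.6000
solve Ax = b  →  x = [0.1604 -0.0856]
‖b‖₂ = 1.0000 and ‖x‖₂ = 0.1818
δb = ε·‖b‖·d = [0.0014 0.0018]; solving A·Δx = δb gives ‖Δx‖ = 0.1091
realised ‖Δx‖/‖x‖ = 0.6000
so the bound is sharp here: realised error equals the bound


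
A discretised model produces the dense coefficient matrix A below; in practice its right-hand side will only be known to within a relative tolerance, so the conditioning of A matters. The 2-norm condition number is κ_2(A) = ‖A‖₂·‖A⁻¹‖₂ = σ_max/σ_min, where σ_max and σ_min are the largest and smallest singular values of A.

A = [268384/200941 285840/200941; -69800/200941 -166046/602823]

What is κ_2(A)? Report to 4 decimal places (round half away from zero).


M = AᵀA = [45747776/24019801 143804080/72059403; 143804080/72059403 453844036/216178209]. tr(M)=1029220/257049, det(M)=4096/257049
λ_max, λ_min = (1029220/257049 ± √1055082317584/66074188401)/2 = 4, 1024/257049
κ = σ_max/σ_min = 2/(32/507) = 31.6875

31.6875


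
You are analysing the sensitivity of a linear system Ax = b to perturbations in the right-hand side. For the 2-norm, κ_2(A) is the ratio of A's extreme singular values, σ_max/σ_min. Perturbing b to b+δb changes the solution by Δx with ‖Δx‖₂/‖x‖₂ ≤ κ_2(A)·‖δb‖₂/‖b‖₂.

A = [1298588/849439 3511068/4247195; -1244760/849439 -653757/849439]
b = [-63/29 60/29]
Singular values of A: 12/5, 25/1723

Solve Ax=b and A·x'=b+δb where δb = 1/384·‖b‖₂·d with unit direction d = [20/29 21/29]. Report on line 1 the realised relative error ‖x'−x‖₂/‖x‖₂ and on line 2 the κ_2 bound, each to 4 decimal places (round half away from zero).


0.4308
0.4308

σ_max = 12/5, σ_min = 25/1723
κ = σ_max/σ_min = (12/5)/(25/1723) = 165.4080
bound on ‖Δx‖/‖x‖: κ·ε = 165.4080·1/384 = 0.4308
solve Ax = b  →  x = [-1.1029 -0.5882]
2-norm of b is 3.0000; of x, 1.2500
re-solving with b+δb shifts x by Δx of norm 0.5384
relative error = 0.4308
realised/bound = 1 exactly: the bound is attained for this b and d


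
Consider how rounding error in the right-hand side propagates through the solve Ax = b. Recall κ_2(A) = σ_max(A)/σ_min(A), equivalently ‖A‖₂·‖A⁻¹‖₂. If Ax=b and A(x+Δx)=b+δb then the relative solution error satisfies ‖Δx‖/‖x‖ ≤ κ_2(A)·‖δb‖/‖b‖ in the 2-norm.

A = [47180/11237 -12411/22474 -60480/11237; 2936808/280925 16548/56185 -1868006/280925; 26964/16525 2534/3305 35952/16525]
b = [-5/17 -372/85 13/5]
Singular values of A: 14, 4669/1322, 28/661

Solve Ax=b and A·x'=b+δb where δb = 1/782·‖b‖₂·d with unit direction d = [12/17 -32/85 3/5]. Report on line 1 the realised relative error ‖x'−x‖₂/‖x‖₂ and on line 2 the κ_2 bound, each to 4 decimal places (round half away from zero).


from the listed singular values, σ₁ = 14, σ_n = 28/661
κ_2(A) = 14 / (28/661) = 330.5000
κ_2(A)·‖δb‖/‖b‖ = 0.4226
solve Ax = b  →  x = [11.8325 -67.9093 16.2529]
2-norm of b is 5.0990; of x, 70.8226
δb = ε·‖b‖·d = [0.0046 -0.0025 0.0039]; solving A·Δx = δb gives ‖Δx‖ = 0.1539
dividing the unrounded norms, ‖Δx‖/‖x‖ = 0.0022
so the bound overstates the realised error by a factor of ≈ 194.4523 (computed from the unrounded values)

0.0022
0.4226


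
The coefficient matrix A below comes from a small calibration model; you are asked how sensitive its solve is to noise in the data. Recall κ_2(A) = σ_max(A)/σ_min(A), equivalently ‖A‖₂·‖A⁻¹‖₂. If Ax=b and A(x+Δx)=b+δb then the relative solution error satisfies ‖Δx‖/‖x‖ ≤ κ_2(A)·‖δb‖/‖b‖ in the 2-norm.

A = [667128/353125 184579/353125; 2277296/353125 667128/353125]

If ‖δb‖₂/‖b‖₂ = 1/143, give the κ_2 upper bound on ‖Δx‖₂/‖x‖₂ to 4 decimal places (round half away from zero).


M = AᵀA = [9009818944/199515625 2627817192/199515625; 2627817192/199515625 766606681/199515625]. tr(M)=15642281/319225, det(M)=12544/319225
eigenvalues of AᵀA: λ = (tr ± √(tr²−4·det))/2 = 49, 256/319225
so κ_2 = √(49 / (256/319225)) = 247.1875
κ_2(A)·‖δb‖/‖b‖ = 1.7286

1.7286


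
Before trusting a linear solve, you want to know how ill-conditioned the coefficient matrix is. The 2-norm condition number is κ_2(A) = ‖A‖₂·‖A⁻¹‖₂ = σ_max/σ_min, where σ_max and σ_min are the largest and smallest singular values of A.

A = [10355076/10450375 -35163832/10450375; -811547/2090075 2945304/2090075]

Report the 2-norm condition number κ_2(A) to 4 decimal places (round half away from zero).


M = AᵀA = [731910131929/646215015625 -2508168452328/646215015625; -2508168452328/646215015625 8599795693696/646215015625]. tr(M)=14930729321/1033944025, det(M)=8340544/1033944025
λ_max, λ_min = (14930729321/1033944025 ± √222892183434432922641/1069040246833200625)/2 = 361/25, 23104/41357761
so κ_2 = √((361/25) / (23104/41357761)) = 160.7750

160.7750


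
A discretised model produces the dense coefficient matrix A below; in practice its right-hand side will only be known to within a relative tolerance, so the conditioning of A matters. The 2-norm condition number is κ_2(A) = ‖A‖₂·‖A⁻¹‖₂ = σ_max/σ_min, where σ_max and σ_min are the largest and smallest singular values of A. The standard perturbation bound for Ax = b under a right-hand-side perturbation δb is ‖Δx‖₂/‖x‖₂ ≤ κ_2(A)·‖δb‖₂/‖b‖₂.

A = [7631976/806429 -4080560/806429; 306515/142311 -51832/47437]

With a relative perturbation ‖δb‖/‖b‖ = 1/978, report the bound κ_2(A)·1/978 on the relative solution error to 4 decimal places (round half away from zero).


0.2218

M = AᵀA = [328004453689/3481826049 -58310311400/1160608683; -58310311400/1160608683 10367272256/386869561]. tr(M)=1457819737/12047841, det(M)=3748096/12047841
solving λ² − 1457819737/12047841·λ + 3748096/12047841 = 0 gives λ = 121, 30976/12047841
so κ_2 = √(121 / (30976/12047841)) = 216.9375
worst-case relative error ≤ 216.9375 × 1/978 = 0.2218


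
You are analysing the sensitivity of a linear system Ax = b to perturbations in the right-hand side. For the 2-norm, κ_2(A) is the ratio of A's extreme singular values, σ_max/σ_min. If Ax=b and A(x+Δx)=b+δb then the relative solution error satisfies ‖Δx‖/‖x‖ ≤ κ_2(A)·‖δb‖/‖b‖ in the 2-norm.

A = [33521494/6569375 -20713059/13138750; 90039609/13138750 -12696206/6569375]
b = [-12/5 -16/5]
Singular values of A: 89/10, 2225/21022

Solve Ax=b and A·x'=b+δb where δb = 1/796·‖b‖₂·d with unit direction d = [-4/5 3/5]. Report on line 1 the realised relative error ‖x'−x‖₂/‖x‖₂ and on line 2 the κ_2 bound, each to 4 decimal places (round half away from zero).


σ_max = 89/10, σ_min = 2225/21022
κ = σ_max/σ_min = (89/10)/(2225/21022) = 84.0880
worst-case relative error ≤ 84.0880 × 1/796 = 0.1056
solve Ax = b  →  x = [-0.4315 0.1258]
‖b‖ = 4.0000, ‖x‖ = 0.4494
Δx = A⁻¹·δb where δb = 1/796·4.0000·d; ‖Δx‖ = 0.0475
dividing the unrounded norms, ‖Δx‖/‖x‖ = 0.1056
tightness: 0.1056 against a bound of 0.1056; the bound is attained (ratio 1)

0.1056
0.1056


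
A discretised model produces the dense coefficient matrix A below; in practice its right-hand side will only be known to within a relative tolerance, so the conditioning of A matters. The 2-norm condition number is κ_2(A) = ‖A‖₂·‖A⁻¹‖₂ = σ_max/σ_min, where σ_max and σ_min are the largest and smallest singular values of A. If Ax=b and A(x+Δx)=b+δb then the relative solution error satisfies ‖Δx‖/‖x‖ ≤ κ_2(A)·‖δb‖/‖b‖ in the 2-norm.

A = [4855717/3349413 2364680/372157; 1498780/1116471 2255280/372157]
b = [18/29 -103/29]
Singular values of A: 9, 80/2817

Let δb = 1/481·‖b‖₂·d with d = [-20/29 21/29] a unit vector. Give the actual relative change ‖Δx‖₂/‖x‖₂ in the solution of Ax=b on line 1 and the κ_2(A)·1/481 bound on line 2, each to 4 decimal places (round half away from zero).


largest singular value 9, smallest 80/2817
condition number: 9 ÷ (80/2817) = 316.9125
worst-case relative error ≤ 316.9125 × 1/481 = 0.6589
solve Ax = b  →  x = [103.0122 -23.4055]
‖b‖₂ = 3.6056 and ‖x‖₂ = 105.6377
Δx = A⁻¹·δb where δb = 1/481·3.6056·d; ‖Δx‖ = 0.2640
dividing the unrounded norms, ‖Δx‖/‖x‖ = 0.0025
so the bound overstates the realised error by a factor of ≈ 263.6877 (computed from the unrounded values)

0.0025
0.6589


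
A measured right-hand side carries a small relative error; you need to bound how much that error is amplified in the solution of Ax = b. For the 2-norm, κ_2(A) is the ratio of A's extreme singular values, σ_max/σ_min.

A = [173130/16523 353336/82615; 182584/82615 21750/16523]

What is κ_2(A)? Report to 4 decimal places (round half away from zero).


form AᵀA = [465607876/4060225 7750656/162409; 7750656/162409 81304516/4060225] with trace 3236168/24025 and determinant 11316496/600625
eigenvalues of AᵀA: λ = (tr ± √(tr²−4·det))/2 = 3364/25, 3364/24025
κ = σ_max/σ_min = (58/5)/(58/155) = 31.0000

31.0000


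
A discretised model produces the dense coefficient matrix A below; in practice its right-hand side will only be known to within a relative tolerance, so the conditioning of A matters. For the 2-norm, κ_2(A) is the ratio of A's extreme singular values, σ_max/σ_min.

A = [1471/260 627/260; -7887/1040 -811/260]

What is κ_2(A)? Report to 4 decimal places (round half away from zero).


164.0000

AᵀA = [3873049/43264 403425/10816; 403425/10816 21017/1352]; tr = 26897/256, det = 1681/4096
char-poly roots: 1681/16 and 1/256
κ = σ_max/σ_min = (41/4)/(1/16) = 164.0000


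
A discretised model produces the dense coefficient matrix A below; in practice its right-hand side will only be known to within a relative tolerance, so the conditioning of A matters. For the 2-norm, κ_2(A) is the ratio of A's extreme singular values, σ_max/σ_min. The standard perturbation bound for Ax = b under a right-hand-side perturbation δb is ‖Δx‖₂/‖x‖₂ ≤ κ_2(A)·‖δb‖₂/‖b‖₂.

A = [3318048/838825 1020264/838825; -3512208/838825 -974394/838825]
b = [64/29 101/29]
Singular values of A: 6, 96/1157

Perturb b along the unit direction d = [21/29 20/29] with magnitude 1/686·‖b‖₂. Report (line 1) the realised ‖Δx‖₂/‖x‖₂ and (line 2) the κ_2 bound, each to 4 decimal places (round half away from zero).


σ_max = 6, σ_min = 96/1157
κ_2(A) = 6 / (96/1157) = 72.3125
perturbation bound = 72.3125·1/686 = 0.1054
solve Ax = b  →  x = [-13.6583 46.2333]
‖b‖ = 4.1231, ‖x‖ = 48.2086
re-solving with b+δb shifts x by Δx of norm 0.0724
relative error = 0.0015
so the bound overstates the realised error by a factor of ≈ 70.1538 (computed from the unrounded values)

0.0015
0.1054


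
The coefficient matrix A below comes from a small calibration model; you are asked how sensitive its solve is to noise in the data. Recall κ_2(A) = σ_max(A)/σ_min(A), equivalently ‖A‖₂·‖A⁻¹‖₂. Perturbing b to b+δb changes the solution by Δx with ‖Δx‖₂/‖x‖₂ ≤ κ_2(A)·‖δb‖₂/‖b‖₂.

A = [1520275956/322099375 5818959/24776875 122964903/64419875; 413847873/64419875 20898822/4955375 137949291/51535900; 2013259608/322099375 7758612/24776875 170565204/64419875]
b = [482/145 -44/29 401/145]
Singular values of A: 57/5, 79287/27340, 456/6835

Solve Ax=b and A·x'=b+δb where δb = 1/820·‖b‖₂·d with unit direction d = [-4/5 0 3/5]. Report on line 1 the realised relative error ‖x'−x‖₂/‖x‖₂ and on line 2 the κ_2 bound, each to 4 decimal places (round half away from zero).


0.0056
0.2084

largest singular value 57/5, smallest 456/6835
condition number: (57/5) ÷ (456/6835) = 170.8750
worst-case relative error ≤ 170.8750 × 1/820 = 0.2084
solve Ax = b  →  x = [6.2770 -1.2750 -13.6227]
2-norm of b is 4.5826; of x, 15.0534
δb = ε·‖b‖·d = [-0.0045 0.0000 0.0034]; solving A·Δx = δb gives ‖Δx‖ = 0.0838
realised ‖Δx‖/‖x‖ = 0.0056
so the bound overstates the realised error by a factor of ≈ 37.4481 (computed from the unrounded values)


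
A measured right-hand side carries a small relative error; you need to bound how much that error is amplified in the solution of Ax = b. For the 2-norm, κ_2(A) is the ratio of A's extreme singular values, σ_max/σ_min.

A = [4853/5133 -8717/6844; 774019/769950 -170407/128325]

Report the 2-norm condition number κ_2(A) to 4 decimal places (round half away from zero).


AᵀA = [1342469221/704902500 -596616251/234967500; -596616251/234967500 1060687849/313290000]; tr = 596642701/112784400, det = 279841/451137600
λ_max, λ_min = (596642701/112784400 ± √355950950957295001/12720320883360000)/2 = 529/100, 529/4511376
σ_max=√(529/100)=(23/10), σ_min=√(529/4511376)=(23/2124) → κ = 212.4000

212.4000


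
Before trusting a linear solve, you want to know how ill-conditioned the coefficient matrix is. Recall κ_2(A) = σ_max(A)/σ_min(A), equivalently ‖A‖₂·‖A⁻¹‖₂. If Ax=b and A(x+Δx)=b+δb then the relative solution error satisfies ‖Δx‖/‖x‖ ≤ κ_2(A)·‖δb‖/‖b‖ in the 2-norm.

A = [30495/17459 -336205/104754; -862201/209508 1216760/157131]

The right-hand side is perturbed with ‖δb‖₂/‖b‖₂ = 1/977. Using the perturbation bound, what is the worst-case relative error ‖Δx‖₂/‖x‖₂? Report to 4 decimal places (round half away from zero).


0.2911

M = AᵀA = [5191139929/259725456 -3649816495/97397046; -3649816495/97397046 41061087625/584382276]. tr(M)=729981349/8088336, det(M)=3258025/32353344
eigenvalues of AᵀA: λ = (tr ± √(tr²−4·det))/2 = 361/4, 9025/8088336
σ_max=√(361/4)=(19/2), σ_min=√(9025/8088336)=(95/2844) → κ = 284.4000
bound on ‖Δx‖/‖x‖: κ·ε = 284.4000·1/977 = 0.2911


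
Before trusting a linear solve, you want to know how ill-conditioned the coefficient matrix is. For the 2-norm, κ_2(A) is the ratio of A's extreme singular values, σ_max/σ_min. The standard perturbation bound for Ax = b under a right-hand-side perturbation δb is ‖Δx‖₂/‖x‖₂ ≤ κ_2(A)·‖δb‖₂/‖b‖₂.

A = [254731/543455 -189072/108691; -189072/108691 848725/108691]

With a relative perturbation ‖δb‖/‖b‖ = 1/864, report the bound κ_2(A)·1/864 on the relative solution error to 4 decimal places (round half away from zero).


AᵀA = [570251881/175695025 -505956672/35139005; -505956672/35139005 449781289/7027801]; tr = 11814784106/175695025, det = 2825761/7027801
solving λ² − 11814784106/175695025·λ + 2825761/7027801 = 0 gives λ = 1681/25, 42025/7027801
κ_2(A) = √(λ_max/λ_min) = √((1681/25) / (42025/7027801)) = 106.0400
bound on ‖Δx‖/‖x‖: κ·ε = 106.0400·1/864 = 0.1227

0.1227


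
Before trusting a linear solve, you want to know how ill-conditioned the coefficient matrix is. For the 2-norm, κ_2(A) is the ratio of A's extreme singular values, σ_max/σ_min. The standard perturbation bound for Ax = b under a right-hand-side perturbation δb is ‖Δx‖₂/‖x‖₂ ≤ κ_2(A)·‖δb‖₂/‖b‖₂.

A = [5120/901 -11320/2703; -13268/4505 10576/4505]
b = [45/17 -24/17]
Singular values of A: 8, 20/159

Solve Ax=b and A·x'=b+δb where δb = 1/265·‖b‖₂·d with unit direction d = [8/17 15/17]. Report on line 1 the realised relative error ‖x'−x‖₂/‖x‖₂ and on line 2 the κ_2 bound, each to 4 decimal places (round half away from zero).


from the listed singular values, σ₁ = 8, σ_n = 20/159
κ_2(A) = 8 / (20/159) = 63.6000
worst-case relative error ≤ 63.6000 × 1/265 = 0.2400
solve Ax = b  →  x = [0.3000 -0.2250]
‖b‖ = 3.0000, ‖x‖ = 0.3750
δb = ε·‖b‖·d = [0.0053 0.0100]; solving A·Δx = δb gives ‖Δx‖ = 0.0900
relative error = 0.2400
tightness: 0.2400 against a bound of 0.2400; the bound is attained (ratio 1)

0.2400
0.2400
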